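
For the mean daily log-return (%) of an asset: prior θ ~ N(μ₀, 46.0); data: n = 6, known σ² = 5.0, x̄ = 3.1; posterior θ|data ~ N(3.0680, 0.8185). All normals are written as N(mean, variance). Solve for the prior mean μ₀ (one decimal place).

μ₀ = 1.3

The posterior mean is a precision-weighted average: μ_n = (τ₀μ₀ + τ_data·x̄)/(τ₀+τ_data), with τ₀=1/σ₀² and τ_data=n/σ².
Here τ₀ = 1/46.0 = 0.021739 and τ_data = 6/5.0 = 1.200000, so τ_n = 1.221739.
Rearranging for μ₀: μ₀ = (μ_n·τ_n − τ_data·x̄)/τ₀ = (3.0680·1.221739 − 1.200000·3.1) / 0.021739 = 0.028295/0.021739 ≈ 1.3.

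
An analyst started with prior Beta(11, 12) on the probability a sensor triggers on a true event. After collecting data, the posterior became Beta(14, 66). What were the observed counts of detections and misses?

3 detections and 54 misses

Beta is conjugate to the binomial likelihood: posterior = Beta(a+s, b+f).
So s = 14 − 11 = 3 and f = 66 − 12 = 54.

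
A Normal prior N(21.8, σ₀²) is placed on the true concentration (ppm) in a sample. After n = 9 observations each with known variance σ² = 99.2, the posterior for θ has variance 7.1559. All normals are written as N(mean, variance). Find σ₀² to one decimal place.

Posterior precision equals prior precision plus data precision: 1/σ_n² = 1/σ₀² + n/σ².
So 1/σ₀² = 1/7.1559 − 9/99.2 = 0.139745 − 0.090726 = 0.049019.
Hence σ₀² = 1/0.049019 ≈ 20.4.

σ₀² = 20.4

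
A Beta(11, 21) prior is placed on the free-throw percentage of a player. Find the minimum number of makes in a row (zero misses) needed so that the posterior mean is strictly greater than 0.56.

k = 16

After k makes and 0 misses the posterior is Beta(11+k, 21), with mean (11+k)/(11+21+k).
Set (11+k)/(32+k) > 0.56 and solve: k > (0.56·32 − 11)/(1 − 0.56) = 15.727.
The smallest integer exceeding 15.727 is 16, and checking k=16: (27)/(48) = 0.5625 > 0.56.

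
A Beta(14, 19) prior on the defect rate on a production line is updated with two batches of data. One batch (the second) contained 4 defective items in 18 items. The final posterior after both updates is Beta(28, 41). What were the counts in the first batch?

Because Beta–binomial updating is additive in the counts, the combined data contributed (α_post−α_prior, β_post−β_prior) successes and failures.
Total across both batches: 28−14=14 defective items, 41−19=22 good items.
Subtract the second batch: 14−4=10 defective items and 22−14=8 good items.

10 defective items and 8 good items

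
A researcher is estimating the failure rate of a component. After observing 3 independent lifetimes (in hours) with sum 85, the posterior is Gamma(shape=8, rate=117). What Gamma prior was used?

Gamma(shape=5, rate=32)

Gamma–exponential conjugacy: posterior shape = α + n, posterior rate = β + Σtᵢ.
So α = 8 − 3 = 5 and β = 117 − 85 = 32.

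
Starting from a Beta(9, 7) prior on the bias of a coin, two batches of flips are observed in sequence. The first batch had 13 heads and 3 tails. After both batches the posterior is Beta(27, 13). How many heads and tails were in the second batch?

5 heads and 3 tails

Sequential conjugate updates are equivalent to a single update on the pooled data, so total successes = posterior α − prior α and total failures = posterior β − prior β.
Total across both batches: 27−9=18 heads, 13−7=6 tails.
Subtract the first batch: 18−13=5 heads and 6−3=3 tails.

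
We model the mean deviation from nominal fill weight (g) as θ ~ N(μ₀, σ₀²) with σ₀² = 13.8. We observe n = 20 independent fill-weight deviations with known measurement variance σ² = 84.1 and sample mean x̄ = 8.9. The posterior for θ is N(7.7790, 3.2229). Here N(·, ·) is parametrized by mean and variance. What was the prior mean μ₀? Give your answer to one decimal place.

The posterior mean is a precision-weighted average: μ_n = (τ₀μ₀ + τ_data·x̄)/(τ₀+τ_data), with τ₀=1/σ₀² and τ_data=n/σ².
Here τ₀ = 1/13.8 = 0.072464 and τ_data = 20/84.1 = 0.237812, so τ_n = 0.310276.
Rearranging for μ₀: μ₀ = (μ_n·τ_n − τ_data·x̄)/τ₀ = (7.7790·0.310276 − 0.237812·8.9) / 0.072464 = 0.297110/0.072464 ≈ 4.1.

μ₀ = 4.1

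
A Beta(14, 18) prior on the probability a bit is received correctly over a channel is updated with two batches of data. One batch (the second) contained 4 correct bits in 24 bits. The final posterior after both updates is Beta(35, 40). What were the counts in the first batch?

Because Beta–binomial updating is additive in the counts, the combined data contributed (α_post−α_prior, β_post−β_prior) successes and failures.
Total across both batches: 35−14=21 correct bits, 40−18=22 errors.
Subtract the second batch: 21−4=17 correct bits and 22−20=2 errors.

17 correct bits and 2 errors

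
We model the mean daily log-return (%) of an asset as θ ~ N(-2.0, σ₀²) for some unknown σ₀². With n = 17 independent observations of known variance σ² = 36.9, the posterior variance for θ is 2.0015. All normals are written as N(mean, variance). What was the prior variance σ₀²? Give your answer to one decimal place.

σ₀² = 25.7

Posterior precision equals prior precision plus data precision: 1/σ_n² = 1/σ₀² + n/σ².
So 1/σ₀² = 1/2.0015 − 17/36.9 = 0.499625 − 0.460705 = 0.038920.
Hence σ₀² = 1/0.038920 ≈ 25.7.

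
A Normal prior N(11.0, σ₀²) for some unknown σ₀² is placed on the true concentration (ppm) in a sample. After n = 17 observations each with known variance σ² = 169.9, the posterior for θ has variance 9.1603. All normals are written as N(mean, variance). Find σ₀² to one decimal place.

For the Normal–Normal model with known σ², precisions add: τ_n = τ₀ + n/σ².
So 1/σ₀² = 1/9.1603 − 17/169.9 = 0.109167 − 0.100059 = 0.009108.
Hence σ₀² = 1/0.009108 ≈ 109.8.

σ₀² = 109.8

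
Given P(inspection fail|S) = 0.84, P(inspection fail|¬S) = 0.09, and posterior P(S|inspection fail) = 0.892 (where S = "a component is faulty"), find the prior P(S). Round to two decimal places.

P(S) = 0.47

In odds form, posterior odds = prior odds × likelihood ratio, so prior odds = posterior odds ÷ LR.
Posterior odds = 0.892/(1−0.892) = 8.2593. LR = 0.84/0.09 = 9.3333.
Prior odds = 8.2593/9.3333 = 0.8849, so P(S) = 0.8849/(1+0.8849) ≈ 0.47.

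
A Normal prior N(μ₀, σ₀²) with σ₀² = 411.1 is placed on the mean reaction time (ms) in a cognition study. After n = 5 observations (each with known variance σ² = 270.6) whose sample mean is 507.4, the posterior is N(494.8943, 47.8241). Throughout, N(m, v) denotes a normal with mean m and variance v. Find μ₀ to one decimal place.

With known observation variance, the Normal–Normal posterior has precision τ_n = τ₀ + n/σ² and mean μ_n = (τ₀μ₀ + (n/σ²)x̄)/τ_n.
Here τ₀ = 1/411.1 = 0.002432 and τ_data = 5/270.6 = 0.018477, so τ_n = 0.020909.
Rearranging for μ₀: μ₀ = (μ_n·τ_n − τ_data·x̄)/τ₀ = (494.8943·0.020909 − 0.018477·507.4) / 0.002432 = 0.972515/0.002432 ≈ 399.9.

μ₀ = 399.9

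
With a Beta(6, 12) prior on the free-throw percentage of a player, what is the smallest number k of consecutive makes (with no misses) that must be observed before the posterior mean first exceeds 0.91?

After k makes and 0 misses the posterior is Beta(6+k, 12), with mean (6+k)/(6+12+k).
Set (6+k)/(18+k) > 0.91 and solve: k > (0.91·18 − 6)/(1 − 0.91) = 115.333.
The smallest integer exceeding 115.333 is 116, and checking k=116: (122)/(134) = 0.9104 > 0.91.

k = 116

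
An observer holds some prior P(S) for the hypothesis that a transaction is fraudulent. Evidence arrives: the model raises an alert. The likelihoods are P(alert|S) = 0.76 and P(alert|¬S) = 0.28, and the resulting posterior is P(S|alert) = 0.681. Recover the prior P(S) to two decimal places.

P(S) = 0.44

Bayes' rule in odds form gives O(S|E) = O(S)·[P(E|S)/P(E|¬S)], hence O(S) = O(S|E)/LR.
Posterior odds = 0.681/(1−0.681) = 2.1348. LR = 0.76/0.28 = 2.7143.
Prior odds = 2.1348/2.7143 = 0.7865, so P(S) = 0.7865/(1+0.7865) ≈ 0.44.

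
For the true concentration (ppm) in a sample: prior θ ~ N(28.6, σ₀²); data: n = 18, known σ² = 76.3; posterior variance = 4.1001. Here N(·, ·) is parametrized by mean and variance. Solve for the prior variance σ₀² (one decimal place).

Posterior precision equals prior precision plus data precision: 1/σ_n² = 1/σ₀² + n/σ².
So 1/σ₀² = 1/4.1001 − 18/76.3 = 0.243896 − 0.235911 = 0.007985.
Hence σ₀² = 1/0.007985 ≈ 125.2.

σ₀² = 125.2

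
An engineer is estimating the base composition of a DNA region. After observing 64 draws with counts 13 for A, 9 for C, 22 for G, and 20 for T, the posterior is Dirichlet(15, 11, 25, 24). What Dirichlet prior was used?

For a Dirichlet(α) prior with multinomial counts c, the posterior is Dirichlet(α + c) componentwise.
Subtract each count from the matching posterior parameter: 15−13=2, 11−9=2, 25−22=3, 24−20=4.

Dirichlet(2, 2, 3, 4)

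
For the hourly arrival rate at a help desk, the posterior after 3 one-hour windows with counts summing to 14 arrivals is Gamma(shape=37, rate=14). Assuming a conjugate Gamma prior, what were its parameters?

Gamma(shape=23, rate=11)

Gamma–Poisson conjugacy: posterior shape = α + Σxᵢ, posterior rate = β + n.
So α = 37 − 14 = 23 and β = 14 − 3 = 11.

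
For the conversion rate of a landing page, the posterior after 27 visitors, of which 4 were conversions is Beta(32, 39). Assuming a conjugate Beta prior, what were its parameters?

A Beta(a, b) prior with s successes and f failures in binomial data gives a Beta(a+s, b+f) posterior.
Subtract the data counts: 32−4=28, 39−23=16.

Beta(28, 16)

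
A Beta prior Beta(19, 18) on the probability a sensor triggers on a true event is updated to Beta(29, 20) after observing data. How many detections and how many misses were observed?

10 detections and 2 misses

Beta is conjugate to the binomial likelihood: posterior = Beta(a+s, b+f).
Match parameters: s=29−19=10, f=20−18=2.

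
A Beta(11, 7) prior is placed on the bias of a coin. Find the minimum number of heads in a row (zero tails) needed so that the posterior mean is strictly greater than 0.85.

k = 29

After k heads and 0 tails the posterior is Beta(11+k, 7), with mean (11+k)/(11+7+k).
Set (11+k)/(18+k) > 0.85 and solve: k > (0.85·18 − 11)/(1 − 0.85) = 28.667.
The smallest integer exceeding 28.667 is 29.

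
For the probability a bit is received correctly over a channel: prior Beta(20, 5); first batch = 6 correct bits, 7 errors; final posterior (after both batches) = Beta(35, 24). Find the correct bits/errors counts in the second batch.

9 correct bits and 12 errors

Because Beta–binomial updating is additive in the counts, the combined data contributed (α_post−α_prior, β_post−β_prior) successes and failures.
Total across both batches: 35−20=15 correct bits, 24−5=19 errors.
Subtract the first batch: 15−6=9 correct bits and 19−7=12 errors.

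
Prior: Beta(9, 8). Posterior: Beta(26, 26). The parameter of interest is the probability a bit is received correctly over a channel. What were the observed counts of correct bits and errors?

Under Beta–binomial conjugacy the posterior parameters are (a+s, b+f).
Match parameters: s=26−9=17, f=26−8=18.

17 correct bits and 18 errors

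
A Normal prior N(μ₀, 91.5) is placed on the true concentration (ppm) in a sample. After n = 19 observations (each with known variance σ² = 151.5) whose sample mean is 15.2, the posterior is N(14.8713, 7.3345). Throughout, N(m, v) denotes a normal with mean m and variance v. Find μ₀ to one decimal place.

μ₀ = 11.1

With known observation variance, the Normal–Normal posterior has precision τ_n = τ₀ + n/σ² and mean μ_n = (τ₀μ₀ + (n/σ²)x̄)/τ_n.
Here τ₀ = 1/91.5 = 0.010929 and τ_data = 19/151.5 = 0.125413, so τ_n = 0.136342.
Rearranging for μ₀: μ₀ = (μ_n·τ_n − τ_data·x̄)/τ₀ = (14.8713·0.136342 − 0.125413·15.2) / 0.010929 = 0.121305/0.010929 ≈ 11.1.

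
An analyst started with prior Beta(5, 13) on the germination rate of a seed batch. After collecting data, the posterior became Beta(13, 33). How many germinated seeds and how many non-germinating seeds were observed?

8 germinated seeds and 20 non-germinating seeds

A Beta(α, β) prior with s successes and f failures in binomial data gives a Beta(α+s, β+f) posterior.
So s = 13 − 5 = 8 and f = 33 − 13 = 20.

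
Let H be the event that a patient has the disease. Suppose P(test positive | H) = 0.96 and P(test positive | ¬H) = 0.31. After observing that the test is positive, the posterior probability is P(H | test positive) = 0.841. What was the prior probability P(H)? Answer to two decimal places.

In odds form, posterior odds = prior odds × likelihood ratio, so prior odds = posterior odds ÷ LR.
Posterior odds = 0.841/(1−0.841) = 5.2893. LR = 0.96/0.31 = 3.0968.
Prior odds = 5.2893/3.0968 = 1.7080, so P(H) = 1.7080/(1+1.7080) ≈ 0.63.

P(H) = 0.63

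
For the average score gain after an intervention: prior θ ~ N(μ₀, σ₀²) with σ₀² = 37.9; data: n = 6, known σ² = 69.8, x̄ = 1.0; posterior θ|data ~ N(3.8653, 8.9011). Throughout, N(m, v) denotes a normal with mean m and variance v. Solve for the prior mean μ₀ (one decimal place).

With known observation variance, the Normal–Normal posterior has precision τ_n = τ₀ + n/σ² and mean μ_n = (τ₀μ₀ + (n/σ²)x̄)/τ_n.
Here τ₀ = 1/37.9 = 0.026385 and τ_data = 6/69.8 = 0.085960, so τ_n = 0.112345.
Rearranging for μ₀: μ₀ = (μ_n·τ_n − τ_data·x̄)/τ₀ = (3.8653·0.112345 − 0.085960·1.0) / 0.026385 = 0.348287/0.026385 ≈ 13.2.

μ₀ = 13.2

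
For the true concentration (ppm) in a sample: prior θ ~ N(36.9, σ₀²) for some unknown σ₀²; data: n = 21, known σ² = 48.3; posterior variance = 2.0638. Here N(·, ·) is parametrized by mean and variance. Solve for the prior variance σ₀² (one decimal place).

σ₀² = 20.1

For the Normal–Normal model with known σ², precisions add: τ_n = τ₀ + n/σ².
So 1/σ₀² = 1/2.0638 − 21/48.3 = 0.484543 − 0.434783 = 0.049760.
Hence σ₀² = 1/0.049760 ≈ 20.1.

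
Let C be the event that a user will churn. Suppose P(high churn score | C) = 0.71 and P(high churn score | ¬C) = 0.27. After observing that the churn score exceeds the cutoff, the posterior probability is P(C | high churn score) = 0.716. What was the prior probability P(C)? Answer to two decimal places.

In odds form, posterior odds = prior odds × likelihood ratio, so prior odds = posterior odds ÷ LR.
Posterior odds = 0.716/(1−0.716) = 2.5211. LR = 0.71/0.27 = 2.6296.
Prior odds = 2.5211/2.6296 = 0.9587, so P(C) = 0.9587/(1+0.9587) ≈ 0.49.

P(C) = 0.49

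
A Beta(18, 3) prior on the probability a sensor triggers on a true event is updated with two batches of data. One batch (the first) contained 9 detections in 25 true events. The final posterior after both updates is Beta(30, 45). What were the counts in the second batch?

3 detections and 26 misses

Sequential conjugate updates are equivalent to a single update on the pooled data, so total successes = posterior α − prior α and total failures = posterior β − prior β.
Total across both batches: 30−18=12 detections, 45−3=42 misses.
Subtract the first batch: 12−9=3 detections and 42−16=26 misses.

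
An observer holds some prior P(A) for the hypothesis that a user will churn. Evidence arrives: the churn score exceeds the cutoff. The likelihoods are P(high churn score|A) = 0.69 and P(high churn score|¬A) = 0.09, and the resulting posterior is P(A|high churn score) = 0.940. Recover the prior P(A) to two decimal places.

In odds form, posterior odds = prior odds × likelihood ratio, so prior odds = posterior odds ÷ LR.
Posterior odds = 0.940/(1−0.940) = 15.6667. LR = 0.69/0.09 = 7.6667.
Prior odds = 15.6667/7.6667 = 2.0435, so P(A) = 2.0435/(1+2.0435) ≈ 0.67.

P(A) = 0.67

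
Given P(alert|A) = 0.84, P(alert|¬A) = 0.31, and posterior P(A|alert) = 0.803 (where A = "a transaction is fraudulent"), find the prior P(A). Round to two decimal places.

In odds form, posterior odds = prior odds × likelihood ratio, so prior odds = posterior odds ÷ LR.
Posterior odds = 0.803/(1−0.803) = 4.0761. LR = 0.84/0.31 = 2.7097.
Prior odds = 4.0761/2.7097 = 1.5043, so P(A) = 1.5043/(1+1.5043) ≈ 0.60.

P(A) = 0.60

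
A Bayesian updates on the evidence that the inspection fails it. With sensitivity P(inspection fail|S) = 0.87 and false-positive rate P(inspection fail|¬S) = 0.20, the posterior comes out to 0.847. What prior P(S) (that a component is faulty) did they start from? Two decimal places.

Bayes' rule in odds form gives O(S|E) = O(S)·[P(E|S)/P(E|¬S)], hence O(S) = O(S|E)/LR.
Posterior odds = 0.847/(1−0.847) = 5.5359. LR = 0.87/0.20 = 4.3500.
Prior odds = 5.5359/4.3500 = 1.2726, so P(S) = 1.2726/(1+1.2726) ≈ 0.56.

P(S) = 0.56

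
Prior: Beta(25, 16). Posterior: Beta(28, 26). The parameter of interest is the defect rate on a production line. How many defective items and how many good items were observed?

Beta is conjugate to the binomial likelihood: posterior = Beta(a+s, b+f).
Match parameters: s=28−25=3, f=26−16=10.

3 defective items and 10 good items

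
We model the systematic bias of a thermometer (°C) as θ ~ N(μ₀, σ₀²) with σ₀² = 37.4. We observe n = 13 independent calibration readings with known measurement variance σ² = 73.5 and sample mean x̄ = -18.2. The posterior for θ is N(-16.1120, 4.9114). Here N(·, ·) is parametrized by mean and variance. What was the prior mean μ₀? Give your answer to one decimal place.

The posterior mean is a precision-weighted average: μ_n = (τ₀μ₀ + τ_data·x̄)/(τ₀+τ_data), with τ₀=1/σ₀² and τ_data=n/σ².
Here τ₀ = 1/37.4 = 0.026738 and τ_data = 13/73.5 = 0.176871, so τ_n = 0.203609.
Rearranging for μ₀: μ₀ = (μ_n·τ_n − τ_data·x̄)/τ₀ = (-16.1120·0.203609 − 0.176871·-18.2) / 0.026738 = -0.061496/0.026738 ≈ -2.3.

μ₀ = -2.3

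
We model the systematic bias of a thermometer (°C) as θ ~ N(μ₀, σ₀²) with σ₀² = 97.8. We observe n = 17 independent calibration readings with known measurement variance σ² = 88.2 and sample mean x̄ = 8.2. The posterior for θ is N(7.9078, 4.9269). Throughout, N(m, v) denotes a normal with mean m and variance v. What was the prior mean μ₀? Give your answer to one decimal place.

The posterior mean is a precision-weighted average: μ_n = (τ₀μ₀ + τ_data·x̄)/(τ₀+τ_data), with τ₀=1/σ₀² and τ_data=n/σ².
Here τ₀ = 1/97.8 = 0.010225 and τ_data = 17/88.2 = 0.192744, so τ_n = 0.202969.
Rearranging for μ₀: μ₀ = (μ_n·τ_n − τ_data·x̄)/τ₀ = (7.9078·0.202969 − 0.192744·8.2) / 0.010225 = 0.024537/0.010225 ≈ 2.4.

μ₀ = 2.4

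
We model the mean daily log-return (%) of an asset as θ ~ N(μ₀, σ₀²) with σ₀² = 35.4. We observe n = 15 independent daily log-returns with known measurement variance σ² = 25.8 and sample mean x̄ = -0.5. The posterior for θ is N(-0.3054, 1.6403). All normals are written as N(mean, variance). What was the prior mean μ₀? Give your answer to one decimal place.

The posterior mean is a precision-weighted average: μ_n = (τ₀μ₀ + τ_data·x̄)/(τ₀+τ_data), with τ₀=1/σ₀² and τ_data=n/σ².
Here τ₀ = 1/35.4 = 0.028249 and τ_data = 15/25.8 = 0.581395, so τ_n = 0.609644.
Rearranging for μ₀: μ₀ = (μ_n·τ_n − τ_data·x̄)/τ₀ = (-0.3054·0.609644 − 0.581395·-0.5) / 0.028249 = 0.104512/0.028249 ≈ 3.7.

μ₀ = 3.7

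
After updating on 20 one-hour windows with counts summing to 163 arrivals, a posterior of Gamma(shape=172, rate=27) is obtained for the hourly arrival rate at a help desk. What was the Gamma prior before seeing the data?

Gamma(shape=9, rate=7)

A Gamma(α, β) prior (rate parametrization) on a Poisson rate with n observations summing to S gives posterior Gamma(α+S, β+n).
So α = 172 − 163 = 9 and β = 27 − 20 = 7.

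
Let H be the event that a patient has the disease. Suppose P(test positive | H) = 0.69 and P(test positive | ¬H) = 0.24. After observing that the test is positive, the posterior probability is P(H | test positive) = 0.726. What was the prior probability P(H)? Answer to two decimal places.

P(H) = 0.48

In odds form, posterior odds = prior odds × likelihood ratio, so prior odds = posterior odds ÷ LR.
Posterior odds = 0.726/(1−0.726) = 2.6496. LR = 0.69/0.24 = 2.8750.
Prior odds = 2.6496/2.8750 = 0.9216, so P(H) = 0.9216/(1+0.9216) ≈ 0.48.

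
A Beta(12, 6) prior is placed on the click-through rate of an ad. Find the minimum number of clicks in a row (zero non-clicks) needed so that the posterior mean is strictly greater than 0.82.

After k clicks and 0 non-clicks the posterior is Beta(12+k, 6), with mean (12+k)/(12+6+k).
Set (12+k)/(18+k) > 0.82 and solve: k > (0.82·18 − 12)/(1 − 0.82) = 15.333.
The smallest integer exceeding 15.333 is 16, and checking k=16: (28)/(34) = 0.8235 > 0.82.

k = 16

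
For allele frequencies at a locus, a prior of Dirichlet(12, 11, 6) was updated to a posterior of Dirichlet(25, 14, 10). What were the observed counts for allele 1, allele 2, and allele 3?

For a Dirichlet(α) prior with multinomial counts c, the posterior is Dirichlet(α + c) componentwise.
Counts are posterior − prior componentwise: 25−12=13, 14−11=3, 10−6=4.

counts (13, 3, 4)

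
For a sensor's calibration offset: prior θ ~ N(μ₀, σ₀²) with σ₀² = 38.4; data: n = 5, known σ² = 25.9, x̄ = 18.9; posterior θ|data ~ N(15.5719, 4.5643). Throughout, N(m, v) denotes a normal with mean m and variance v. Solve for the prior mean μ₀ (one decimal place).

With known observation variance, the Normal–Normal posterior has precision τ_n = τ₀ + n/σ² and mean μ_n = (τ₀μ₀ + (n/σ²)x̄)/τ_n.
Here τ₀ = 1/38.4 = 0.026042 and τ_data = 5/25.9 = 0.193050, so τ_n = 0.219092.
Rearranging for μ₀: μ₀ = (μ_n·τ_n − τ_data·x̄)/τ₀ = (15.5719·0.219092 − 0.193050·18.9) / 0.026042 = -0.236966/0.026042 ≈ -9.1.

μ₀ = -9.1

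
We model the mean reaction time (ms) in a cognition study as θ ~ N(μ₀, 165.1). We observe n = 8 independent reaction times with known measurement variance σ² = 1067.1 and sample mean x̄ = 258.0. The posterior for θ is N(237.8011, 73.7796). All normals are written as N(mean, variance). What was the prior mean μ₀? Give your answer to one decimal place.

The posterior mean is a precision-weighted average: μ_n = (τ₀μ₀ + τ_data·x̄)/(τ₀+τ_data), with τ₀=1/σ₀² and τ_data=n/σ².
Here τ₀ = 1/165.1 = 0.006057 and τ_data = 8/1067.1 = 0.007497, so τ_n = 0.013554.
Rearranging for μ₀: μ₀ = (μ_n·τ_n − τ_data·x̄)/τ₀ = (237.8011·0.013554 − 0.007497·258.0) / 0.006057 = 1.288930/0.006057 ≈ 212.8.

μ₀ = 212.8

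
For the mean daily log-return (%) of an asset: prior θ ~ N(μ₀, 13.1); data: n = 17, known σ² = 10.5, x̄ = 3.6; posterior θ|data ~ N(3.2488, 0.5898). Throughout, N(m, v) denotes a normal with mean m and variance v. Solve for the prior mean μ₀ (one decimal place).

The posterior mean is a precision-weighted average: μ_n = (τ₀μ₀ + τ_data·x̄)/(τ₀+τ_data), with τ₀=1/σ₀² and τ_data=n/σ².
Here τ₀ = 1/13.1 = 0.076336 and τ_data = 17/10.5 = 1.619048, so τ_n = 1.695384.
Rearranging for μ₀: μ₀ = (μ_n·τ_n − τ_data·x̄)/τ₀ = (3.2488·1.695384 − 1.619048·3.6) / 0.076336 = -0.320609/0.076336 ≈ -4.2.

μ₀ = -4.2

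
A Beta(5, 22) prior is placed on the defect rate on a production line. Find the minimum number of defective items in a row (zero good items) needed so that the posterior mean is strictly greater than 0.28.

After k defective items and 0 good items the posterior is Beta(5+k, 22), with mean (5+k)/(5+22+k).
Set (5+k)/(27+k) > 0.28 and solve: k > (0.28·27 − 5)/(1 − 0.28) = 3.556.
The smallest integer exceeding 3.556 is 4, and checking k=4: (9)/(31) = 0.2903 > 0.28.

k = 4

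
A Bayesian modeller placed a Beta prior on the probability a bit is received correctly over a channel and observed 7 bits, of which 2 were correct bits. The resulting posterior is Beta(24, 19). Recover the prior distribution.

Beta(22, 14)

A Beta(a, b) prior with s successes and f failures in binomial data gives a Beta(a+s, b+f) posterior.
Subtract the data counts: 24−2=22, 19−5=14.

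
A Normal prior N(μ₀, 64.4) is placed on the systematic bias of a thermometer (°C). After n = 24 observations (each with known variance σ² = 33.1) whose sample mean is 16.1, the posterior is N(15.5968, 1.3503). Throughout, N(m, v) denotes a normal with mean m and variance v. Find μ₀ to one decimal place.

The posterior mean is a precision-weighted average: μ_n = (τ₀μ₀ + τ_data·x̄)/(τ₀+τ_data), with τ₀=1/σ₀² and τ_data=n/σ².
Here τ₀ = 1/64.4 = 0.015528 and τ_data = 24/33.1 = 0.725076, so τ_n = 0.740604.
Rearranging for μ₀: μ₀ = (μ_n·τ_n − τ_data·x̄)/τ₀ = (15.5968·0.740604 − 0.725076·16.1) / 0.015528 = -0.122671/0.015528 ≈ -7.9.

μ₀ = -7.9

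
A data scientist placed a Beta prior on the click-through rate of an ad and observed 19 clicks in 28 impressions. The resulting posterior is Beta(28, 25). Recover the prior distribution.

Under Beta–binomial conjugacy the posterior parameters are (a+s, b+f).
Subtract the data counts: 28−19=9, 25−9=16.

Beta(9, 16)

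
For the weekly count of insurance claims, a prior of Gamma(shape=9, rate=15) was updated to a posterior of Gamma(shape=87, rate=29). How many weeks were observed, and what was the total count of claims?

A Gamma(α, β) prior (rate parametrization) on a Poisson rate with n observations summing to S gives posterior Gamma(α+S, β+n).
Matching: Σxᵢ = 87 − 9 = 78 and n = 29 − 15 = 14.

n = 14 weeks with total 78 claims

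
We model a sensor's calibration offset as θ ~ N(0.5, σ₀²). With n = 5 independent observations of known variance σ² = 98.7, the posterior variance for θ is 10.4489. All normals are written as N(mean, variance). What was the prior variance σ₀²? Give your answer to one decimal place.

For the Normal–Normal model with known σ², precisions add: τ_n = τ₀ + n/σ².
So 1/σ₀² = 1/10.4489 − 5/98.7 = 0.095704 − 0.050659 = 0.045045.
Hence σ₀² = 1/0.045045 ≈ 22.2.

σ₀² = 22.2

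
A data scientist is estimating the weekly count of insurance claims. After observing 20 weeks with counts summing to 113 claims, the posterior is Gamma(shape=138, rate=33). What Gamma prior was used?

Gamma–Poisson conjugacy: posterior shape = α + Σxᵢ, posterior rate = β + n.
So α = 138 − 113 = 25 and β = 33 − 20 = 13.

Gamma(shape=25, rate=13)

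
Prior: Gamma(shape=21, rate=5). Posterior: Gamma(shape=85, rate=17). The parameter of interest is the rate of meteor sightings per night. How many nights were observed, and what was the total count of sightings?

n = 12 nights with total 64 sightings

Gamma–Poisson conjugacy: posterior shape = α + Σxᵢ, posterior rate = β + n.
Matching: Σxᵢ = 85 − 21 = 64 and n = 17 − 5 = 12.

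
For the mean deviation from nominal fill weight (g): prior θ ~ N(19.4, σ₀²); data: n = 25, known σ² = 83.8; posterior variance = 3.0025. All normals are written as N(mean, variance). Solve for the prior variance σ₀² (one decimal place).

σ₀² = 28.8

For the Normal–Normal model with known σ², precisions add: τ_n = τ₀ + n/σ².
So 1/σ₀² = 1/3.0025 − 25/83.8 = 0.333056 − 0.298329 = 0.034727.
Hence σ₀² = 1/0.034727 ≈ 28.8.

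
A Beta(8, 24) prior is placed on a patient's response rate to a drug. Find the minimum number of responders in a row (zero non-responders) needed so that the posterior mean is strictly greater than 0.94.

k = 369

After k responders and 0 non-responders the posterior is Beta(8+k, 24), with mean (8+k)/(8+24+k).
Set (8+k)/(32+k) > 0.94 and solve: k > (0.94·32 − 8)/(1 − 0.94) = 368.000.
The smallest integer exceeding 368.000 is 369.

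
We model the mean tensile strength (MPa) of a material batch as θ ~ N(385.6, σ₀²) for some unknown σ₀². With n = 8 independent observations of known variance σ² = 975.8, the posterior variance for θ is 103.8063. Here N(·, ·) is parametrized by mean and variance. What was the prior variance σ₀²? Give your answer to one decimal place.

Posterior precision equals prior precision plus data precision: 1/σ_n² = 1/σ₀² + n/σ².
So 1/σ₀² = 1/103.8063 − 8/975.8 = 0.009633 − 0.008198 = 0.001435.
Hence σ₀² = 1/0.001435 ≈ 696.9.

σ₀² = 696.9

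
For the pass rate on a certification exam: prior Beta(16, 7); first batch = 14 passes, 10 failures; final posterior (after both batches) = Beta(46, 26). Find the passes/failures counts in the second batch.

16 passes and 9 failures

Sequential conjugate updates are equivalent to a single update on the pooled data, so total successes = posterior α − prior α and total failures = posterior β − prior β.
Total across both batches: 46−16=30 passes, 26−7=19 failures.
Subtract the first batch: 30−14=16 passes and 19−10=9 failures.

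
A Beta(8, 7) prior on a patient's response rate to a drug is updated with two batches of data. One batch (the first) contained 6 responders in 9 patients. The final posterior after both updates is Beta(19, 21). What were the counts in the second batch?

5 responders and 11 non-responders

Because Beta–binomial updating is additive in the counts, the combined data contributed (α_post−α_prior, β_post−β_prior) successes and failures.
Total across both batches: 19−8=11 responders, 21−7=14 non-responders.
Subtract the first batch: 11−6=5 responders and 14−3=11 non-responders.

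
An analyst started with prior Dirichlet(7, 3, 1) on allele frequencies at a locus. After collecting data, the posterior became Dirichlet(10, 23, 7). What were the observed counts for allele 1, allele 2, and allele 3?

For a Dirichlet(α) prior with multinomial counts c, the posterior is Dirichlet(α + c) componentwise.
Counts are posterior − prior componentwise: 10−7=3, 23−3=20, 7−1=6.

counts (3, 20, 6)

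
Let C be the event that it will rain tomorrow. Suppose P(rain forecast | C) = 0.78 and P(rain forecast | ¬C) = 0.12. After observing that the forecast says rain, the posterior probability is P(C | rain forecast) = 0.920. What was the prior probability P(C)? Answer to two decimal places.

P(C) = 0.64

In odds form, posterior odds = prior odds × likelihood ratio, so prior odds = posterior odds ÷ LR.
Posterior odds = 0.920/(1−0.920) = 11.5000. LR = 0.78/0.12 = 6.5000.
Prior odds = 11.5000/6.5000 = 1.7692, so P(C) = 1.7692/(1+1.7692) ≈ 0.64.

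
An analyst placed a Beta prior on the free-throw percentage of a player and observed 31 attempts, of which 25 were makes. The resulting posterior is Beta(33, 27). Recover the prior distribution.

Beta(8, 21)

Beta is conjugate to the binomial likelihood: posterior = Beta(a+s, b+f).
Subtract the data counts: 33−25=8, 27−6=21.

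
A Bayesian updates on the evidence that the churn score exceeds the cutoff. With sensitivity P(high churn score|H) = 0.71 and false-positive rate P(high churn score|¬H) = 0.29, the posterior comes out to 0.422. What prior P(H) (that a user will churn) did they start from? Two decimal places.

Bayes' rule in odds form gives O(H|E) = O(H)·[P(E|H)/P(E|¬H)], hence O(H) = O(H|E)/LR.
Posterior odds = 0.422/(1−0.422) = 0.7301. LR = 0.71/0.29 = 2.4483.
Prior odds = 0.7301/2.4483 = 0.2982, so P(H) = 0.2982/(1+0.2982) ≈ 0.23.

P(H) = 0.23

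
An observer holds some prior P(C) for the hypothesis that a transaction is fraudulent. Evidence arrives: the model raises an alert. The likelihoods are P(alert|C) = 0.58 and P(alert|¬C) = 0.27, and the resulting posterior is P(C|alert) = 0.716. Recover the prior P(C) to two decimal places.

P(C) = 0.54

In odds form, posterior odds = prior odds × likelihood ratio, so prior odds = posterior odds ÷ LR.
Posterior odds = 0.716/(1−0.716) = 2.5211. LR = 0.58/0.27 = 2.1481.
Prior odds = 2.5211/2.1481 = 1.1736, so P(C) = 1.1736/(1+1.1736) ≈ 0.54.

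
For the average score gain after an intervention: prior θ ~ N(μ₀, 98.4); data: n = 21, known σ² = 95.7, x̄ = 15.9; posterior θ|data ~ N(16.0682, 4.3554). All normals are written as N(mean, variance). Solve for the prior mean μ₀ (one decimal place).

With known observation variance, the Normal–Normal posterior has precision τ_n = τ₀ + n/σ² and mean μ_n = (τ₀μ₀ + (n/σ²)x̄)/τ_n.
Here τ₀ = 1/98.4 = 0.010163 and τ_data = 21/95.7 = 0.219436, so τ_n = 0.229599.
Rearranging for μ₀: μ₀ = (μ_n·τ_n − τ_data·x̄)/τ₀ = (16.0682·0.229599 − 0.219436·15.9) / 0.010163 = 0.200210/0.010163 ≈ 19.7.

μ₀ = 19.7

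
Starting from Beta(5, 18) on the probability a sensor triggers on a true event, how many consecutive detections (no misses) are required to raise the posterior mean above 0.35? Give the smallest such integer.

k = 5

After k detections and 0 misses the posterior is Beta(5+k, 18), with mean (5+k)/(5+18+k).
Set (5+k)/(23+k) > 0.35 and solve: k > (0.35·23 − 5)/(1 − 0.35) = 4.692.
The smallest integer exceeding 4.692 is 5.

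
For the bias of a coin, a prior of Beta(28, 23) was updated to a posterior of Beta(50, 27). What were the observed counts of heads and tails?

Under Beta–binomial conjugacy the posterior parameters are (a+s, b+f).
So s = 50 − 28 = 22 and f = 27 − 23 = 4.

22 heads and 4 tails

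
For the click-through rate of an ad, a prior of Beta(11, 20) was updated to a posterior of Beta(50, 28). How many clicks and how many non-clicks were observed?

Under Beta–binomial conjugacy the posterior parameters are (α+s, β+f).
Match parameters: s=50−11=39, f=28−20=8.

39 clicks and 8 non-clicks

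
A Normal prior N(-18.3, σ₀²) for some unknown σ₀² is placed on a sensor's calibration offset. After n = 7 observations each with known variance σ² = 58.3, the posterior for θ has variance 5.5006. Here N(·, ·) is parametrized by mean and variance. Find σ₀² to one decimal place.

σ₀² = 16.2

For the Normal–Normal model with known σ², precisions add: τ_n = τ₀ + n/σ².
So 1/σ₀² = 1/5.5006 − 7/58.3 = 0.181798 − 0.120069 = 0.061729.
Hence σ₀² = 1/0.061729 ≈ 16.2.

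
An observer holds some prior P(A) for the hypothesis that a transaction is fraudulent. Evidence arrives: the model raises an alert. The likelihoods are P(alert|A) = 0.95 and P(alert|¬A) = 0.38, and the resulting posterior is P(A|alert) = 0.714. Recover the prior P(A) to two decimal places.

Bayes' rule in odds form gives O(A|E) = O(A)·[P(E|A)/P(E|¬A)], hence O(A) = O(A|E)/LR.
Posterior odds = 0.714/(1−0.714) = 2.4965. LR = 0.95/0.38 = 2.5000.
Prior odds = 2.4965/2.5000 = 0.9986, so P(A) = 0.9986/(1+0.9986) ≈ 0.50.

P(A) = 0.50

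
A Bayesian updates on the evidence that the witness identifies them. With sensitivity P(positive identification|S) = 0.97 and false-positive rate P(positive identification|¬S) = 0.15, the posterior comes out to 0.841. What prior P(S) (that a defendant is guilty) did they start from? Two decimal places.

In odds form, posterior odds = prior odds × likelihood ratio, so prior odds = posterior odds ÷ LR.
Posterior odds = 0.841/(1−0.841) = 5.2893. LR = 0.97/0.15 = 6.4667.
Prior odds = 5.2893/6.4667 = 0.8179, so P(S) = 0.8179/(1+0.8179) ≈ 0.45.

P(S) = 0.45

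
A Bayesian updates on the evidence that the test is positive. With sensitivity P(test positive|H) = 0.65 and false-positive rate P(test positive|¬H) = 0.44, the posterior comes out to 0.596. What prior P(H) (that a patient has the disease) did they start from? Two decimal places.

Bayes' rule in odds form gives O(H|E) = O(H)·[P(E|H)/P(E|¬H)], hence O(H) = O(H|E)/LR.
Posterior odds = 0.596/(1−0.596) = 1.4752. LR = 0.65/0.44 = 1.4773.
Prior odds = 1.4752/1.4773 = 0.9986, so P(H) = 0.9986/(1+0.9986) ≈ 0.50.

P(H) = 0.50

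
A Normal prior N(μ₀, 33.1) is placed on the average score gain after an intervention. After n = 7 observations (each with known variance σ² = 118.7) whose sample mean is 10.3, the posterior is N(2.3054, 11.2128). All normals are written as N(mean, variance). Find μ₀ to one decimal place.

The posterior mean is a precision-weighted average: μ_n = (τ₀μ₀ + τ_data·x̄)/(τ₀+τ_data), with τ₀=1/σ₀² and τ_data=n/σ².
Here τ₀ = 1/33.1 = 0.030211 and τ_data = 7/118.7 = 0.058972, so τ_n = 0.089183.
Rearranging for μ₀: μ₀ = (μ_n·τ_n − τ_data·x̄)/τ₀ = (2.3054·0.089183 − 0.058972·10.3) / 0.030211 = -0.401809/0.030211 ≈ -13.3.

μ₀ = -13.3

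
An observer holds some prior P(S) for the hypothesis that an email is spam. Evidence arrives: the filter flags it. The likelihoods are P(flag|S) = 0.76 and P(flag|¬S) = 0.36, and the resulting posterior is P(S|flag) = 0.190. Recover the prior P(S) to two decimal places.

P(S) = 0.10

In odds form, posterior odds = prior odds × likelihood ratio, so prior odds = posterior odds ÷ LR.
Posterior odds = 0.190/(1−0.190) = 0.2346. LR = 0.76/0.36 = 2.1111.
Prior odds = 0.2346/2.1111 = 0.1111, so P(S) = 0.1111/(1+0.1111) ≈ 0.10.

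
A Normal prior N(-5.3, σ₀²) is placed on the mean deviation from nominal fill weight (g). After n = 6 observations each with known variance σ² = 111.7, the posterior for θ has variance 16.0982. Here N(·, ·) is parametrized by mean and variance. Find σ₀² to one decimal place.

σ₀² = 119.0

Posterior precision equals prior precision plus data precision: 1/σ_n² = 1/σ₀² + n/σ².
So 1/σ₀² = 1/16.0982 − 6/111.7 = 0.062119 − 0.053715 = 0.008404.
Hence σ₀² = 1/0.008404 ≈ 119.0.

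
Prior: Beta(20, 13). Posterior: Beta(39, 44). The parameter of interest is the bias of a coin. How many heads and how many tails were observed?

19 heads and 31 tails

Beta is conjugate to the binomial likelihood: posterior = Beta(α+s, β+f).
Match parameters: s=39−20=19, f=44−13=31.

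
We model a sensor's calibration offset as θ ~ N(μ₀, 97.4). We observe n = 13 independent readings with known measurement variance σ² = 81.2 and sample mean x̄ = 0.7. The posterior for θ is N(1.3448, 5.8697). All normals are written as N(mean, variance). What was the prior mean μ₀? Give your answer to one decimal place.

μ₀ = 11.4

With known observation variance, the Normal–Normal posterior has precision τ_n = τ₀ + n/σ² and mean μ_n = (τ₀μ₀ + (n/σ²)x̄)/τ_n.
Here τ₀ = 1/97.4 = 0.010267 and τ_data = 13/81.2 = 0.160099, so τ_n = 0.170366.
Rearranging for μ₀: μ₀ = (μ_n·τ_n − τ_data·x̄)/τ₀ = (1.3448·0.170366 − 0.160099·0.7) / 0.010267 = 0.117039/0.010267 ≈ 11.4.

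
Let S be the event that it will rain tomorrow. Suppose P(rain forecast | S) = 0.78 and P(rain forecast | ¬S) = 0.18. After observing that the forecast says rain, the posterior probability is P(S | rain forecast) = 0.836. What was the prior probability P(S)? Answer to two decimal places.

P(S) = 0.54

In odds form, posterior odds = prior odds × likelihood ratio, so prior odds = posterior odds ÷ LR.
Posterior odds = 0.836/(1−0.836) = 5.0976. LR = 0.78/0.18 = 4.3333.
Prior odds = 5.0976/4.3333 = 1.1764, so P(S) = 1.1764/(1+1.1764) ≈ 0.54.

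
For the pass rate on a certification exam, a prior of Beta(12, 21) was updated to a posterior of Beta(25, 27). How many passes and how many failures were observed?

13 passes and 6 failures

Beta is conjugate to the binomial likelihood: posterior = Beta(α+s, β+f).
Match parameters: s=25−12=13, f=27−21=6.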